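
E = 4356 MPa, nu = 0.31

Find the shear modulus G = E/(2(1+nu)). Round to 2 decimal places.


G = 4356 / (2 * 1.31)
= 1662.60 MPa

1662.60


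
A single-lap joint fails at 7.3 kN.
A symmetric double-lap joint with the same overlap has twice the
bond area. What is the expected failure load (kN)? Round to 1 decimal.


Double-lap load = 2 * 7.3 = 14.6 kN

14.6


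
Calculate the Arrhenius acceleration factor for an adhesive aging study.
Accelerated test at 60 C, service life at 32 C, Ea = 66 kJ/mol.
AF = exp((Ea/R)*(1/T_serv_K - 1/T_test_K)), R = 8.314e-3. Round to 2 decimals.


T_test = 333.15 K, T_serv = 305.15 K
Ea/R = 66 / 0.008314 = 7938.42
AF = exp(7938.42 * (1/305.15 - 1/333.15))
= 8.90

8.90


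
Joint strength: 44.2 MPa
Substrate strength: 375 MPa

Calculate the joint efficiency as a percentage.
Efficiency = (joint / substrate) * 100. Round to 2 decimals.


Efficiency = (44.2 / 375) * 100 = 11.79%

11.79


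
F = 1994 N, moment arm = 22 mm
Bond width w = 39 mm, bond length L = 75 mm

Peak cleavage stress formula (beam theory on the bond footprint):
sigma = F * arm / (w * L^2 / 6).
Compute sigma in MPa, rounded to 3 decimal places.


sigma = (1994 * 22) / (39 * 5625 / 6)
= 43868 * 6 / 219375
= 263208 / 219375
= 1.200 MPa

1.200


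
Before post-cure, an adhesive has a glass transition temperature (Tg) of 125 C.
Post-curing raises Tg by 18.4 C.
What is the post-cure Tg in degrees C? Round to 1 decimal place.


Tg_post = Tg_base + delta_Tg
= 125 + 18.4
= 143.4 C

143.4


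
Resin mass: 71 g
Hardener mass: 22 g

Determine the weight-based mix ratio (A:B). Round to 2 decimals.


Ratio = 71 / 22 = 3.23

3.23


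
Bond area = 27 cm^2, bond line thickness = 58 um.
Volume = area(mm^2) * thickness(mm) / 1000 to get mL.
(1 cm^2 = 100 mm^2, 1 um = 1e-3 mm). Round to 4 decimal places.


area_mm2 = 27 * 100 = 2700
blt_mm = 58 * 1e-3 = 0.058
vol_mm3 = 2700 * 0.058 = 156.6
vol_mL = 156.6 / 1000 = 0.1566 mL

0.1566


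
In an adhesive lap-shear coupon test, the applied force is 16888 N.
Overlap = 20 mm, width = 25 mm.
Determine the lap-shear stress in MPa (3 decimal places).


stress = F / (overlap * width)
= 16888 / (20 * 25)
= 33.776 MPa

33.776


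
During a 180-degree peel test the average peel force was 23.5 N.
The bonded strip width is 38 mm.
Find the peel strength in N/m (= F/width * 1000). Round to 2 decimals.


Peel strength = F/width * 1000
= 23.5 / 38 * 1000
= 618.42 N/m

618.42


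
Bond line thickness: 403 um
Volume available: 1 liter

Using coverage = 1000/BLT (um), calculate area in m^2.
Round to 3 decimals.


1 L = 1e6 mm^3, thickness = 403 um = 0.403 mm
Area = 1e6 / 0.403 mm^2 = (1e6 / 0.403) / 1e6 m^2 = 1000 / 403 m^2
= 2.481 m^2

2.481


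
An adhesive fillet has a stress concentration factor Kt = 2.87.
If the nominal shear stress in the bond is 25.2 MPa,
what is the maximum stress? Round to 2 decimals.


Max stress = 25.2 * 2.87 = 72.32 MPa

72.32


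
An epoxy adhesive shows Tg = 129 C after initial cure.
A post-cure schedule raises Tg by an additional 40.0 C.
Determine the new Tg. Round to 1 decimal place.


New Tg = 129 + 40.0
= 169.0 C

169.0


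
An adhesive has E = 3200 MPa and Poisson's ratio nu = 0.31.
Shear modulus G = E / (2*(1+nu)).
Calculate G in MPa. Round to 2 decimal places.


G = 3200 / (2*(1+0.31))
= 3200 / 2.62
= 1221.37 MPa

1221.37


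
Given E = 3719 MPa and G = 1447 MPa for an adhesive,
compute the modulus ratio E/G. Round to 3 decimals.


E/G ratio = 3719 / 1447 = 2.570

2.570


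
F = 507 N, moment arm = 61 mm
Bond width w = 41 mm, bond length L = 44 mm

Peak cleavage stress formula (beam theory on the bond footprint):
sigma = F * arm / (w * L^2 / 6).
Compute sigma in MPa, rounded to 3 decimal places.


sigma = (507 * 61) / (41 * 1936 / 6)
= 30927 * 6 / 79376
= 185562 / 79376
= 2.338 MPa

2.338


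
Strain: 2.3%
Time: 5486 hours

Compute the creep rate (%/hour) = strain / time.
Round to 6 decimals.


Creep rate = 2.3 / 5486
= 0.000419 %/h

0.000419


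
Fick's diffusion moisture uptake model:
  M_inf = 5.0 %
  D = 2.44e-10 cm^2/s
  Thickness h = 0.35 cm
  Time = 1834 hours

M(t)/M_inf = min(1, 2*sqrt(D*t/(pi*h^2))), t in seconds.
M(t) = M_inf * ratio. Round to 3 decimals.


t_sec = 1834 * 3600 = 6602400
ratio = 2*sqrt(2.44e-10*6602400/(pi*0.35^2))
= min(1, 0.129400)
= 0.129400
M(t) = 5.0 * 0.129400 = 0.647 %

0.647


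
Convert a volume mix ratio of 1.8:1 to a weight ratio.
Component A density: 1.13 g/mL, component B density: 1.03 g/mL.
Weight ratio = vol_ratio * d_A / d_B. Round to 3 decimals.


= 1.8 * 1.13 / 1.03 = 1.975

1.975


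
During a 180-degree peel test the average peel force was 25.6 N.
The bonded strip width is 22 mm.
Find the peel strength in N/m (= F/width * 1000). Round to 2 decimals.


Peel strength = F/width * 1000
= 25.6 / 22 * 1000
= 1163.64 N/m

1163.64


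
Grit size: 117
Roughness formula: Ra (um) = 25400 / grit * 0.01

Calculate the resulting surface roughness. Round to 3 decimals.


Ra = 25400 / 117 * 0.01
= 2.171 um

2.171


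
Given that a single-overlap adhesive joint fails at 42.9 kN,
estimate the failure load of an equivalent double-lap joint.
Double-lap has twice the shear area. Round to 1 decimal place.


Double-lap factor = 2
Expected load = 42.9 * 2 = 85.8 kN

85.8


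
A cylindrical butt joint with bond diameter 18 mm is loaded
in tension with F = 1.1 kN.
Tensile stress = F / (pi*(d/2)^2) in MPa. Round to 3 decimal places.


Area = pi * (18/2)^2 = 254.4690 mm^2
Stress = 1.1*1000 / 254.4690
= 4.323 MPa

4.323


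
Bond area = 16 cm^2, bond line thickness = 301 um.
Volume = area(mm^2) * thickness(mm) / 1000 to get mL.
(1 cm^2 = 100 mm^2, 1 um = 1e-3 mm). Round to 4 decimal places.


area_mm2 = 16 * 100 = 1600
blt_mm = 301 * 1e-3 = 0.301
vol_mm3 = 1600 * 0.301 = 481.6
vol_mL = 481.6 / 1000 = 0.4816 mL

0.4816


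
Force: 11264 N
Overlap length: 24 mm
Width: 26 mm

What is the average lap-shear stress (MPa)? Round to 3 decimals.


Average shear stress = F / (overlap * width)
= 11264 / (24 * 26)
= 18.051 MPa

18.051


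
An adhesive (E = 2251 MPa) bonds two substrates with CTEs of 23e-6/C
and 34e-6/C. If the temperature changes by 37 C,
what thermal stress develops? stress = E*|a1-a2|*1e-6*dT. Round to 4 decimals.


Stress = 2251 * |23 - 34| * 1e-6 * 37
= 0.9162 MPa

0.9162


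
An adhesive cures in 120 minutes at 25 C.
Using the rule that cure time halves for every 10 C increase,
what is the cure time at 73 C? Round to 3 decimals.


Factor = 2^((73 - 25) / 10) = 27.8576
Cure time = 120 / 27.8576
= 4.308 minutes

4.308


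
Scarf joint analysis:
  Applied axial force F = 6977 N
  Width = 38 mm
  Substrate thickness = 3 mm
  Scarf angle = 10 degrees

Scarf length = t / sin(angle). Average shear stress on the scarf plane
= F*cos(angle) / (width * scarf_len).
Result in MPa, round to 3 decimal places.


Scarf length = 3 / sin(10 deg) = 17.2763 mm
cos(10 deg) = 0.984808
Shear = 6977 * 0.984808 / (38 * 17.2763)
= 10.466 MPa

10.466


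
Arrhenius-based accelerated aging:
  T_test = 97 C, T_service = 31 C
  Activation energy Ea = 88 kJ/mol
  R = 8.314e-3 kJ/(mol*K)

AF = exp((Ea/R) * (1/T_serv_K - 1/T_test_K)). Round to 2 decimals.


T_test_K = 370.15, T_serv_K = 304.15
AF = exp((88/8.314e-3) * (1/304.15 - 1/370.15))
= 495.28

495.28


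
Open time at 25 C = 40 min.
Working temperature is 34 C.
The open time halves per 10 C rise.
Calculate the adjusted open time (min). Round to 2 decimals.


factor = 2^((34 - 25) / 10) = 1.8661
ot = 40 / 1.8661 = 21.44 min

21.44


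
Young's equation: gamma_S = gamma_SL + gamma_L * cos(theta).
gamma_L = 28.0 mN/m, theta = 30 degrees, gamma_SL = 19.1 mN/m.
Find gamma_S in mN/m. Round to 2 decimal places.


cos(30 deg) = 0.866025
gamma_S = 19.1 + 28.0 * 0.866025
= 43.35 mN/m

43.35


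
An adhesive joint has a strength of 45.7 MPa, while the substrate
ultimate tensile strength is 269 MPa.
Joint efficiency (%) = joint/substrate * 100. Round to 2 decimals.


Efficiency = 45.7 / 269 * 100
= 16.99%

16.99


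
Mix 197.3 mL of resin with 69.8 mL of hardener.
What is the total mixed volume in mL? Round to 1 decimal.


Total = 197.3 + 69.8 = 267.1 mL

267.1


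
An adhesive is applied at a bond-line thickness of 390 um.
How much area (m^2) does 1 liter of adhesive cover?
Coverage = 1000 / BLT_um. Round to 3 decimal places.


Coverage = 1000 / 390 = 2.564 m^2

2.564


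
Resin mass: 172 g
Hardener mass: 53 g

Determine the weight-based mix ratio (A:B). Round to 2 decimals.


Ratio = 172 / 53 = 3.25

3.25


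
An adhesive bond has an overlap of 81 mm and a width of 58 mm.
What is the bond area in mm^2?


Bond area = overlap * width
= 81 * 58
= 4698 mm^2

4698


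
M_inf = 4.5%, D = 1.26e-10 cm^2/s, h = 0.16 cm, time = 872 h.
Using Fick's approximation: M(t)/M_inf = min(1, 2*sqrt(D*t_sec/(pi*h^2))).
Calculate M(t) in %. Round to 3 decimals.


t = 3139200 s
ratio = min(1, 2*sqrt(1.26e-10*3139200/(pi*0.0256)))
= 0.140259
M(t) = 4.5 * 0.140259 = 0.631%

0.631


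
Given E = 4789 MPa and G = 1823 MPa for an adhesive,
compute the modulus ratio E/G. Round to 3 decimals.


E/G ratio = 4789 / 1823 = 2.627

2.627


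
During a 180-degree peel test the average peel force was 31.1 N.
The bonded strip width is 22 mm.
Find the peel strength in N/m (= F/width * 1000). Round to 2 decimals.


Peel strength = F/width * 1000
= 31.1 / 22 * 1000
= 1413.64 N/m

1413.64


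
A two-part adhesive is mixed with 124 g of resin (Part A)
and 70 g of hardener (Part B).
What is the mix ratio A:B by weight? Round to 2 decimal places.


Mix ratio = mass_A / mass_B
= 124 / 70
= 1.77

1.77


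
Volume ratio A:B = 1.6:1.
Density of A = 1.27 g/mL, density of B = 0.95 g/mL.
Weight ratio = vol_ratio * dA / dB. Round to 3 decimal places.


Wt ratio = 1.6 * 1.27 / 0.95
= 2.139

2.139


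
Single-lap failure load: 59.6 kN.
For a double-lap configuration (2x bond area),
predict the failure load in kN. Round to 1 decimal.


Failure load = 59.6 * 2 = 119.2 kN

119.2


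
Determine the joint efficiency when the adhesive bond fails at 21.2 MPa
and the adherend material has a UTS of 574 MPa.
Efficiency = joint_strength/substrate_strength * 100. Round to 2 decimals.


Joint efficiency = 21.2 / 574 * 100
= 3.69%

3.69


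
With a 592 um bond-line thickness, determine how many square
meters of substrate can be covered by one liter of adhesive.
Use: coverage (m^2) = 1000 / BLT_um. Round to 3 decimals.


Coverage = 1000 / 592 = 1.689 m^2

1.689


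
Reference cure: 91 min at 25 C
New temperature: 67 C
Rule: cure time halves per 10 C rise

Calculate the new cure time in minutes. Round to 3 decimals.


factor = 2^((67-25)/10) = 18.3792
t_new = 91 / 18.3792 = 4.951 min

4.951


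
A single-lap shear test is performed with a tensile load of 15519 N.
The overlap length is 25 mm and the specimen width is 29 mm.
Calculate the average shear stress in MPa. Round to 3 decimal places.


Shear stress = F / (overlap * width)
= 15519 / (25 * 29)
= 15519 / 725
= 21.406 MPa

21.406


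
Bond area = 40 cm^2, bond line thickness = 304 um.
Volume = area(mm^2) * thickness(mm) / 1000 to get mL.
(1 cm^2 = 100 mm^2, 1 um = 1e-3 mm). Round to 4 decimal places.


area_mm2 = 40 * 100 = 4000
blt_mm = 304 * 1e-3 = 0.304
vol_mm3 = 4000 * 0.304 = 1216.0
vol_mL = 1216.0 / 1000 = 1.2160 mL

1.2160


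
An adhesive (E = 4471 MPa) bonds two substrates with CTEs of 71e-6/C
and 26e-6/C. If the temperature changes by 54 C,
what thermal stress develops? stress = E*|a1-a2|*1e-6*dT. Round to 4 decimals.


Stress = 4471 * |71 - 26| * 1e-6 * 54
= 10.8645 MPa

10.8645


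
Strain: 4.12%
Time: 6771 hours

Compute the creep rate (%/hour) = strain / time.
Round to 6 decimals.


Creep rate = 4.12 / 6771
= 0.000608 %/h

0.000608


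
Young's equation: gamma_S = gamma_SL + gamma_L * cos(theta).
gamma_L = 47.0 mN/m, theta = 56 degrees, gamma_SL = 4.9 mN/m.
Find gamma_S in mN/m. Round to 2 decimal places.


cos(56 deg) = 0.559193
gamma_S = 4.9 + 47.0 * 0.559193
= 31.18 mN/m

31.18


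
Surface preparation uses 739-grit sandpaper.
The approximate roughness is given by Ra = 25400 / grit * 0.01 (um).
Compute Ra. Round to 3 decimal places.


Ra = 25400 / 739 * 0.01
= 254 / 739
= 0.344 um

0.344


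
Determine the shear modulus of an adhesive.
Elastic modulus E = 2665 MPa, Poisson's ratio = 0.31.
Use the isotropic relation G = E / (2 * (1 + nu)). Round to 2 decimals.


G = 2665 / (2*(1+0.31)) = 2665 / 2.62
= 1017.18 MPa

1017.18


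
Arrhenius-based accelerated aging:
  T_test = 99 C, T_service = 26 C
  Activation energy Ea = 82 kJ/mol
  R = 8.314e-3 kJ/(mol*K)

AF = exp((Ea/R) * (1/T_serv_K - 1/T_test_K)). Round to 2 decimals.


T_test_K = 372.15, T_serv_K = 299.15
AF = exp((82/8.314e-3) * (1/299.15 - 1/372.15))
= 643.71

643.71


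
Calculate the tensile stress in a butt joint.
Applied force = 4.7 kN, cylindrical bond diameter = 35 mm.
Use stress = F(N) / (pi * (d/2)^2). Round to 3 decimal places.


A = pi * 17.5^2 = 962.1128 mm^2
sigma = 4700.0 / 962.1128 = 4.885 MPa

4.885


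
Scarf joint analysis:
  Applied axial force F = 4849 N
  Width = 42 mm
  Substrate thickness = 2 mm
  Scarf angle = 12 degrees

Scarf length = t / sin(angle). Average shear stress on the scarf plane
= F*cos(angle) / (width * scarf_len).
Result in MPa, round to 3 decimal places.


Scarf length = 2 / sin(12 deg) = 9.6195 mm
cos(12 deg) = 0.978148
Shear = 4849 * 0.978148 / (42 * 9.6195)
= 11.740 MPa

11.740


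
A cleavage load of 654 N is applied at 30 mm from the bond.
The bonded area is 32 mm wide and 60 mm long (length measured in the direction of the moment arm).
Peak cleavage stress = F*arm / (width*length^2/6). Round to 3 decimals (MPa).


Moment = 654 * 30 = 19620 N*mm
Section modulus = 32 * 3600 / 6 = 115200 / 6 mm^3
Stress = 19620 / (115200 / 6) = 117720 / 115200
= 1.022 MPa

1.022


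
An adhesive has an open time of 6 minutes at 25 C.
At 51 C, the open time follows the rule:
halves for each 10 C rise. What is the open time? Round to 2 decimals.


Factor = 2^((51-25)/10) = 6.0629
Open time = 6 / 6.0629 = 0.99 min

0.99


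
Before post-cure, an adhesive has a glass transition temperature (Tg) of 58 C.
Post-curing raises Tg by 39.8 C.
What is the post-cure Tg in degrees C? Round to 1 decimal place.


Tg_post = Tg_base + delta_Tg
= 58 + 39.8
= 97.8 C

97.8


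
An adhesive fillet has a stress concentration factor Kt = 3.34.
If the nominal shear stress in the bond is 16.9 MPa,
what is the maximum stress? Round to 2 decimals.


Max stress = 16.9 * 3.34 = 56.45 MPa

56.45


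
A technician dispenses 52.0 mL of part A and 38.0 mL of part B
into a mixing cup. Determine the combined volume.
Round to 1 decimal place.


Combined volume = 52.0 + 38.0
= 90.0 mL

90.0


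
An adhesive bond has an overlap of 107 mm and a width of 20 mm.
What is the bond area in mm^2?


Bond area = overlap * width
= 107 * 20
= 2140 mm^2

2140


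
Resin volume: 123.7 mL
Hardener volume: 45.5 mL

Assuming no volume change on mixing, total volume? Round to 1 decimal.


V_total = 123.7 + 45.5 = 169.2 mL

169.2


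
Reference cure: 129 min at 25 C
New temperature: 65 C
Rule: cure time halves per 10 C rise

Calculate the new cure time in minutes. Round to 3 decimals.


factor = 2^((65-25)/10) = 16.0000
t_new = 129 / 16.0000 = 8.063 min

8.063


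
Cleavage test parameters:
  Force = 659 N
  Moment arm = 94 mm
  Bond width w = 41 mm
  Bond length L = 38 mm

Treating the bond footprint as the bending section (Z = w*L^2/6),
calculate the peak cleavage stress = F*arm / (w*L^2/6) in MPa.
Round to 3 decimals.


M = 659 * 94 = 61946 N*mm
Z = 41 * 38^2 / 6 = 59204 / 6 mm^3
sigma = M / Z = 6 * 61946 / 59204 = 371676 / 59204
= 6.278 MPa

6.278


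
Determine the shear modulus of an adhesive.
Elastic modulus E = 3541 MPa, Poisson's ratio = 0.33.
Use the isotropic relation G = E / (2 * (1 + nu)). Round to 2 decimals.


G = 3541 / (2*(1+0.33)) = 3541 / 2.66
= 1331.20 MPa

1331.20


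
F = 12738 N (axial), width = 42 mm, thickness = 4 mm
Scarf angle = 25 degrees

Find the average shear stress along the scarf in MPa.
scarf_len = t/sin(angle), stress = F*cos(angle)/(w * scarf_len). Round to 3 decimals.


scarf_len = 4/sin(25 deg) = 9.4648
cos(25 deg) = 0.906308
stress = 12738*0.906308/(42*9.4648) = 29.041 MPa

29.041


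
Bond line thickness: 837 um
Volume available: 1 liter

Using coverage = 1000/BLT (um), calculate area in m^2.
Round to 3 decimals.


1 L = 1e6 mm^3, thickness = 837 um = 0.837 mm
Area = 1e6 / 0.837 mm^2 = (1e6 / 0.837) / 1e6 m^2 = 1000 / 837 m^2
= 1.195 m^2

1.195


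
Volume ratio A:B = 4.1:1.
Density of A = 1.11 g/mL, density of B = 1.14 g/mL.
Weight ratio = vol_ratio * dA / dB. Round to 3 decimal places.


Wt ratio = 4.1 * 1.11 / 1.14
= 3.992

3.992


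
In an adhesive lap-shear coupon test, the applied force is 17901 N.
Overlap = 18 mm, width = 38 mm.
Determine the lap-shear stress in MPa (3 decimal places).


stress = F / (overlap * width)
= 17901 / (18 * 38)
= 26.171 MPa

26.171


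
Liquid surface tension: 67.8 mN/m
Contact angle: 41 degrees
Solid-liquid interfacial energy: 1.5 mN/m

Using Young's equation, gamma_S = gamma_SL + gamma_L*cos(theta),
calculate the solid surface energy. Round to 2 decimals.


gamma_S = 1.5 + 67.8 * cos(41)
= 52.67 mN/m

52.67


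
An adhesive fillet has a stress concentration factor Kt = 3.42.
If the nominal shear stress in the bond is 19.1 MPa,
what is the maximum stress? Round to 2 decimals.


Max stress = 19.1 * 3.42 = 65.32 MPa

65.32


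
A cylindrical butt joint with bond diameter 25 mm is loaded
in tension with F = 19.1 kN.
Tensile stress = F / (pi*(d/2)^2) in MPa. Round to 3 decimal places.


Area = pi * (25/2)^2 = 490.8739 mm^2
Stress = 19.1*1000 / 490.8739
= 38.910 MPa

38.910


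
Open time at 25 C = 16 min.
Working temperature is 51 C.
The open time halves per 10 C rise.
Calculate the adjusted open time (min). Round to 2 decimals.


factor = 2^((51 - 25) / 10) = 6.0629
ot = 16 / 6.0629 = 2.64 min

2.64


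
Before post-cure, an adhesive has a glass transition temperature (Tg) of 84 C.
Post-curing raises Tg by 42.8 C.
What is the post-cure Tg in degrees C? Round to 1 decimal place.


Tg_post = Tg_base + delta_Tg
= 84 + 42.8
= 126.8 C

126.8


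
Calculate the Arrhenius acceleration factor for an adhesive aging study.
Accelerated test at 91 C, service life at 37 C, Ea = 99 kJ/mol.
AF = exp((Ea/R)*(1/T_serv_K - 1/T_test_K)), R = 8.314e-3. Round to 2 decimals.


T_test = 364.15 K, T_serv = 310.15 K
Ea/R = 99 / 0.008314 = 11907.63
AF = exp(11907.63 * (1/310.15 - 1/364.15))
= 296.88

296.88


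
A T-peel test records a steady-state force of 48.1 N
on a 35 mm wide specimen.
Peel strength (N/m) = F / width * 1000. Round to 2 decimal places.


Peel strength = 48.1 / 35 * 1000
= 1374.29 N/m

1374.29


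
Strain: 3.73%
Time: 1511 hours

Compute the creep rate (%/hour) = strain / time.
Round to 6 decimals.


Creep rate = 3.73 / 1511
= 0.002469 %/h

0.002469


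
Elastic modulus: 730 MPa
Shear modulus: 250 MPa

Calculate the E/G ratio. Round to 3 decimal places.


E / G = 730 / 250 = 2.920

2.920


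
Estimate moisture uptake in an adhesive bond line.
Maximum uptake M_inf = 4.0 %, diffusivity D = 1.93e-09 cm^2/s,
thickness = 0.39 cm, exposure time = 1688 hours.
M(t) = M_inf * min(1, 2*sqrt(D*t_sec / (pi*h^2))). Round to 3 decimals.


Convert time: 1688 h = 6076800 s
ratio = min(1, 2*sqrt(1.93e-09*6076800/(pi*0.39^2)))
= 0.313333
M(t) = 4.0 * 0.313333 = 1.253%

1.253


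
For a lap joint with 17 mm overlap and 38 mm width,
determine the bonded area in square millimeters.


Area = 17 * 38 = 646 mm^2

646


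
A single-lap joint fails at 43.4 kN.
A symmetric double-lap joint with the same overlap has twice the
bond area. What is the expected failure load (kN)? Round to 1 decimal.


Double-lap load = 2 * 43.4 = 86.8 kN

86.8


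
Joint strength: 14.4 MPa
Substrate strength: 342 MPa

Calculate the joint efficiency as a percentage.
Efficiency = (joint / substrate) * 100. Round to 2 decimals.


Efficiency = (14.4 / 342) * 100 = 4.21%

4.21


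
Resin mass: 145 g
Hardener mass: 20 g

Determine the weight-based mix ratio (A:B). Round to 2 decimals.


Ratio = 145 / 20 = 7.25

7.25


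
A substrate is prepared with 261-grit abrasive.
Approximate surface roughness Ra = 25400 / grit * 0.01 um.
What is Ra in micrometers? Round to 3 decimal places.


Ra = 25400 / 261 * 0.01 = 0.973 um

0.973


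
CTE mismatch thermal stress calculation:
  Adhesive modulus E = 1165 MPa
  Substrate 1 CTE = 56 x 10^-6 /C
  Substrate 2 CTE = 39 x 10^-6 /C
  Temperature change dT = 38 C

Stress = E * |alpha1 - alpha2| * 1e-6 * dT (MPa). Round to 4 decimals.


delta_alpha = |56 - 39| = 17 x 10^-6/C
Stress = 1165 * 17e-6 * 38
= 0.7526 MPa

0.7526


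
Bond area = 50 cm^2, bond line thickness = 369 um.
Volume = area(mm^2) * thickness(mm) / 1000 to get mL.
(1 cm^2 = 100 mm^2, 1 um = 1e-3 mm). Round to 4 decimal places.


area_mm2 = 50 * 100 = 5000
blt_mm = 369 * 1e-3 = 0.369
vol_mm3 = 5000 * 0.369 = 1845.0
vol_mL = 1845.0 / 1000 = 1.8450 mL

1.8450


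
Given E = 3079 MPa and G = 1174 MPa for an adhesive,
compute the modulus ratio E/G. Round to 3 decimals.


E/G ratio = 3079 / 1174 = 2.623

2.623


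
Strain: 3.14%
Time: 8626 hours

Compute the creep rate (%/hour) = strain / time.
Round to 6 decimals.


Creep rate = 3.14 / 8626
= 0.000364 %/h

0.000364


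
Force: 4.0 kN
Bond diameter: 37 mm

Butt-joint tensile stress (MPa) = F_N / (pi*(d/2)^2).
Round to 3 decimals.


F_N = 4.0 * 1000 = 4000.0 N
A = pi*(18.5)^2 = 1075.2101 mm^2
stress = 4000.0 / 1075.2101 = 3.720 MPa

3.720


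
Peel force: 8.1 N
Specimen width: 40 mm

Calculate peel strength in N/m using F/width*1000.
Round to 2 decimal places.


Peel strength = 8.1 / 40 * 1000 = 202.50 N/m

202.50


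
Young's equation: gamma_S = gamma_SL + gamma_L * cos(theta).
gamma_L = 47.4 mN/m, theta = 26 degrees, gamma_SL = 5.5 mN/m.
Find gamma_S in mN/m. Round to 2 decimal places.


cos(26 deg) = 0.898794
gamma_S = 5.5 + 47.4 * 0.898794
= 48.10 mN/m

48.10


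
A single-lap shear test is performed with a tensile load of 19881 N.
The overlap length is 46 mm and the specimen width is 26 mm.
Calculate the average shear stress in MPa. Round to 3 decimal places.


Shear stress = F / (overlap * width)
= 19881 / (46 * 26)
= 19881 / 1196
= 16.623 MPa

16.623


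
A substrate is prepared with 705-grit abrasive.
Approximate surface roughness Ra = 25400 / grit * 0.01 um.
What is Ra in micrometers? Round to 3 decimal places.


Ra = 25400 / 705 * 0.01 = 0.360 um

0.360


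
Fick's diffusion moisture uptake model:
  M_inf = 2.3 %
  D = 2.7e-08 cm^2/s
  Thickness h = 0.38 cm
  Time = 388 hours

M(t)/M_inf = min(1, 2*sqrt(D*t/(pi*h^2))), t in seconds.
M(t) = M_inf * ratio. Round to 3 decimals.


t_sec = 388 * 3600 = 1396800
ratio = 2*sqrt(2.7e-08*1396800/(pi*0.38^2))
= min(1, 0.576661)
= 0.576661
M(t) = 2.3 * 0.576661 = 1.326 %

1.326


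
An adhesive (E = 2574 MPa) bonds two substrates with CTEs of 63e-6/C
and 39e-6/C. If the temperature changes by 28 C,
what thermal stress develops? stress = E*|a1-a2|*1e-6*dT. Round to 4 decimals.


Stress = 2574 * |63 - 39| * 1e-6 * 28
= 1.7297 MPa

1.7297


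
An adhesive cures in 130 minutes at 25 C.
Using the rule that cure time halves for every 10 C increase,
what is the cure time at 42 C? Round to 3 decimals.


Factor = 2^((42 - 25) / 10) = 3.2490
Cure time = 130 / 3.2490
= 40.012 minutes

40.012


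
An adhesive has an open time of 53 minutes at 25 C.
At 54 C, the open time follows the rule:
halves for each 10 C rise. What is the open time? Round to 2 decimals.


Factor = 2^((54-25)/10) = 7.4643
Open time = 53 / 7.4643 = 7.10 min

7.10


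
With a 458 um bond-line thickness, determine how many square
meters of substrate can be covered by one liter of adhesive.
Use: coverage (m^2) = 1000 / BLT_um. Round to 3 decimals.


Coverage = 1000 / 458 = 2.183 m^2

2.183


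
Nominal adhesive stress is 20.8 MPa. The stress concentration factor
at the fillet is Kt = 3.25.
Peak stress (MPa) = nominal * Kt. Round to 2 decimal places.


Peak = 20.8 * 3.25 = 67.60 MPa

67.60


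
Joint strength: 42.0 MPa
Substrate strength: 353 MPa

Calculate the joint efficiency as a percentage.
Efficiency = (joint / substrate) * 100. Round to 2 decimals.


Efficiency = (42.0 / 353) * 100 = 11.90%

11.90


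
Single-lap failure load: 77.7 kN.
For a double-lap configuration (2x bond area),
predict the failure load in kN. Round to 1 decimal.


Failure load = 77.7 * 2 = 155.4 kN

155.4


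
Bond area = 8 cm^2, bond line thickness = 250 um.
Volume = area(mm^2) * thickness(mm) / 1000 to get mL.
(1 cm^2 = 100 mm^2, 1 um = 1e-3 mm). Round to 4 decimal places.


area_mm2 = 8 * 100 = 800
blt_mm = 250 * 1e-3 = 0.25
vol_mm3 = 800 * 0.25 = 200.0
vol_mL = 200.0 / 1000 = 0.2000 mL

0.2000


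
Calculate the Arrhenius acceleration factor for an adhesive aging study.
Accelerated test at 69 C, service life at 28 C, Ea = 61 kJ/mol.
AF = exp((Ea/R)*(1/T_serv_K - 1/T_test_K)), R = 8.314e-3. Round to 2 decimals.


T_test = 342.15 K, T_serv = 301.15 K
Ea/R = 61 / 0.008314 = 7337.02
AF = exp(7337.02 * (1/301.15 - 1/342.15))
= 18.53

18.53


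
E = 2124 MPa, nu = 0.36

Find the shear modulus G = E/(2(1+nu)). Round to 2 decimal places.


G = 2124 / (2 * 1.36)
= 780.88 MPa

780.88


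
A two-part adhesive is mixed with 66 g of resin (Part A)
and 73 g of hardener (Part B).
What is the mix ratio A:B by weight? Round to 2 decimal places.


Mix ratio = mass_A / mass_B
= 66 / 73
= 0.90

0.90


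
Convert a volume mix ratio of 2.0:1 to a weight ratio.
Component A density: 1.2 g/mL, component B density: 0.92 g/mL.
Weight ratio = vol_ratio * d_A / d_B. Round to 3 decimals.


= 2.0 * 1.2 / 0.92 = 2.609

2.609


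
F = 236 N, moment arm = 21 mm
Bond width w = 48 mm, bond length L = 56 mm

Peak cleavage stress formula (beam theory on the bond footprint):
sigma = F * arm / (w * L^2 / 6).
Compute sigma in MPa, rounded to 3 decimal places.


sigma = (236 * 21) / (48 * 3136 / 6)
= 4956 * 6 / 150528
= 29736 / 150528
= 0.198 MPa

0.198


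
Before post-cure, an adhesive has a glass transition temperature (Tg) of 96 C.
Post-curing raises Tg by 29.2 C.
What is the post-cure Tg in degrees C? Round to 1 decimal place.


Tg_post = Tg_base + delta_Tg
= 96 + 29.2
= 125.2 C

125.2


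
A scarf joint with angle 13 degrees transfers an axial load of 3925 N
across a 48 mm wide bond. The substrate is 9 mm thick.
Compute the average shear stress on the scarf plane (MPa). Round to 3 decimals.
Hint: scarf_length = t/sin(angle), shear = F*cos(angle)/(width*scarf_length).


scarf_length = 9 / sin(13 deg) = 40.0087 mm
cos(13 deg) = 0.974370
shear stress = 3925 * 0.974370 / (48 * 40.0087)
= 1.991 MPa

1.991


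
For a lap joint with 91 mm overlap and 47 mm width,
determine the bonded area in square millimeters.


Area = 91 * 47 = 4277 mm^2

4277


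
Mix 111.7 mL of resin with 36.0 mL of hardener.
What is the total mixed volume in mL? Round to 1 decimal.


Total = 111.7 + 36.0 = 147.7 mL

147.7


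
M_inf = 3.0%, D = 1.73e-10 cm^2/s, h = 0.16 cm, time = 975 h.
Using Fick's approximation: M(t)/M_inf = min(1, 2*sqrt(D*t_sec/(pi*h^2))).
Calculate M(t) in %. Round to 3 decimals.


t = 3510000 s
ratio = min(1, 2*sqrt(1.73e-10*3510000/(pi*0.0256)))
= 0.173785
M(t) = 3.0 * 0.173785 = 0.521%

0.521


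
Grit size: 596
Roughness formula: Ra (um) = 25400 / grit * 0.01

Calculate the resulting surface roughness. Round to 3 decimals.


Ra = 25400 / 596 * 0.01
= 0.426 um

0.426


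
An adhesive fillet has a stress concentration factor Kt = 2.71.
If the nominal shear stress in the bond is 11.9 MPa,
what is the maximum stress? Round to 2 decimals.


Max stress = 11.9 * 2.71 = 32.25 MPa

32.25


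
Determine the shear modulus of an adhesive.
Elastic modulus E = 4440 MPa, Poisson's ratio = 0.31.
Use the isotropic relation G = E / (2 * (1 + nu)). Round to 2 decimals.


G = 4440 / (2*(1+0.31)) = 4440 / 2.62
= 1694.66 MPa

1694.66


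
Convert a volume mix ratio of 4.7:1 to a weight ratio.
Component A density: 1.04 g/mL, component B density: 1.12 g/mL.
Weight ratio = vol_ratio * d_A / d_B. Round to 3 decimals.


= 4.7 * 1.04 / 1.12 = 4.364

4.364


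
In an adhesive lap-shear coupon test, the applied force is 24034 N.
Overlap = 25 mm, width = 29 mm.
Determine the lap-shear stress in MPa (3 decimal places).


stress = F / (overlap * width)
= 24034 / (25 * 29)
= 33.150 MPa

33.150


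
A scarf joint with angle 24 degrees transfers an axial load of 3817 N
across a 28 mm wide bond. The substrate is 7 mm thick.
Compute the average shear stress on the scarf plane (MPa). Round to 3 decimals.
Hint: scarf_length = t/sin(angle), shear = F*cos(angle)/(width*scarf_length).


scarf_length = 7 / sin(24 deg) = 17.2102 mm
cos(24 deg) = 0.913545
shear stress = 3817 * 0.913545 / (28 * 17.2102)
= 7.236 MPa

7.236


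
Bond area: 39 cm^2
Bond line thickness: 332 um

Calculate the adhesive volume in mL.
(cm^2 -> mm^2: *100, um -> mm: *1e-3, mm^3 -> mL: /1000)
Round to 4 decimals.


V = 39*100 * 332*1e-3 / 1000
= 1.2948 mL

1.2948


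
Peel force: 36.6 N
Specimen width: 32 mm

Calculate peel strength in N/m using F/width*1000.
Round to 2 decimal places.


Peel strength = 36.6 / 32 * 1000 = 1143.75 N/m

1143.75


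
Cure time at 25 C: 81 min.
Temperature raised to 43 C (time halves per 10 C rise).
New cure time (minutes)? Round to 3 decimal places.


Acceleration factor = 2^(18/10) = 3.4822
New time = 81 / 3.4822 = 23.261 min

23.261


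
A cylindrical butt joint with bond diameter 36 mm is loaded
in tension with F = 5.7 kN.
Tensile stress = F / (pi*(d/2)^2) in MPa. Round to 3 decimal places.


Area = pi * (36/2)^2 = 1017.8760 mm^2
Stress = 5.7*1000 / 1017.8760
= 5.600 MPa

5.600


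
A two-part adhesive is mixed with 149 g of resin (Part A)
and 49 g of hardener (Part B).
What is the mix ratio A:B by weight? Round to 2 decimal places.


Mix ratio = mass_A / mass_B
= 149 / 49
= 3.04

3.04


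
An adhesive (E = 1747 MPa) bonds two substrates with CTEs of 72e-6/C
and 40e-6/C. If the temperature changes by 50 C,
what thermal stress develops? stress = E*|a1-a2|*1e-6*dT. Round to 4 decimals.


Stress = 1747 * |72 - 40| * 1e-6 * 50
= 2.7952 MPa

2.7952


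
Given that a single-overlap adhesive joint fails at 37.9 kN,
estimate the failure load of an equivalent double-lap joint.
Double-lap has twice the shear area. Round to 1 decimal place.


Double-lap factor = 2
Expected load = 37.9 * 2 = 75.8 kN

75.8


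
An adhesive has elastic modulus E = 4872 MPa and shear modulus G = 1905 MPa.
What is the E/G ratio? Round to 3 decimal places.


E/G = 4872 / 1905 = 2.557

2.557


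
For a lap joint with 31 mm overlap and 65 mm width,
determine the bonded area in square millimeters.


Area = 31 * 65 = 2015 mm^2

2015


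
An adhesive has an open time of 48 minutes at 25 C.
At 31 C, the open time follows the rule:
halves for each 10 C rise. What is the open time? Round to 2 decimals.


Factor = 2^((31-25)/10) = 1.5157
Open time = 48 / 1.5157 = 31.67 min

31.67


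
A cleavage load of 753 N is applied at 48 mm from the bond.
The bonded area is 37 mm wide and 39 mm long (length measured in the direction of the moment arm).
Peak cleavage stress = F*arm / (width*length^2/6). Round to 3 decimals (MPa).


Moment = 753 * 48 = 36144 N*mm
Section modulus = 37 * 1521 / 6 = 56277 / 6 mm^3
Stress = 36144 / (56277 / 6) = 216864 / 56277
= 3.854 MPa

3.854


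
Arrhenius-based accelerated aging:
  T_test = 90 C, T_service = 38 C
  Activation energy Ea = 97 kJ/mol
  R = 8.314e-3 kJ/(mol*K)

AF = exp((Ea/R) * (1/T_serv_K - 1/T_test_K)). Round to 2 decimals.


T_test_K = 363.15, T_serv_K = 311.15
AF = exp((97/8.314e-3) * (1/311.15 - 1/363.15))
= 214.69

214.69


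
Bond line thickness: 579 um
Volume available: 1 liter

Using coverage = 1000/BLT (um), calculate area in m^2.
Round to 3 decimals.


1 L = 1e6 mm^3, thickness = 579 um = 0.579 mm
Area = 1e6 / 0.579 mm^2 = (1e6 / 0.579) / 1e6 m^2 = 1000 / 579 m^2
= 1.727 m^2

1.727


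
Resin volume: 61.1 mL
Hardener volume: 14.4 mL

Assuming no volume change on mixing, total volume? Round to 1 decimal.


V_total = 61.1 + 14.4 = 75.5 mL

75.5


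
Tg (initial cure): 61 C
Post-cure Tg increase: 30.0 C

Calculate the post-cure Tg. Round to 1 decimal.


Post-cure Tg = 61 + 30.0 = 91.0 C

91.0


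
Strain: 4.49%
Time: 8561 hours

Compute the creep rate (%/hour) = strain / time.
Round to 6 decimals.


Creep rate = 4.49 / 8561
= 0.000524 %/h

0.000524


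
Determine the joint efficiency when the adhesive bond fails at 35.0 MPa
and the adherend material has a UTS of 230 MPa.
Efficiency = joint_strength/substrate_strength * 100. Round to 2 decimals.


Joint efficiency = 35.0 / 230 * 100
= 15.22%

15.22


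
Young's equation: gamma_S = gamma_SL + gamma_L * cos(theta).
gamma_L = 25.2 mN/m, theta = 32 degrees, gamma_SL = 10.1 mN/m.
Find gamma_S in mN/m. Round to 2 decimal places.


cos(32 deg) = 0.848048
gamma_S = 10.1 + 25.2 * 0.848048
= 31.47 mN/m

31.47


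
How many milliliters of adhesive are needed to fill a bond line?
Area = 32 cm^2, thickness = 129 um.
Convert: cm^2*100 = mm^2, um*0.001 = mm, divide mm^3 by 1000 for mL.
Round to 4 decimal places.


= (32 * 100) * (129 * 0.001) / 1000
= 0.4128 mL

0.4128


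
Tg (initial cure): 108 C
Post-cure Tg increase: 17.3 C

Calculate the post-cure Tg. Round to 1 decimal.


Post-cure Tg = 108 + 17.3 = 125.3 C

125.3


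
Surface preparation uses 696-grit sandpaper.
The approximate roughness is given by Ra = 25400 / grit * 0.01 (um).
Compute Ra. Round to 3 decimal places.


Ra = 25400 / 696 * 0.01
= 254 / 696
= 0.365 um

0.365


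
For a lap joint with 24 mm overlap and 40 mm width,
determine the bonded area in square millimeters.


Area = 24 * 40 = 960 mm^2

960


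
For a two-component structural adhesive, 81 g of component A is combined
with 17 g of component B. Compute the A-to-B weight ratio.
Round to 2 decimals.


Weight ratio A:B = 81 / 17
= 4.76

4.76


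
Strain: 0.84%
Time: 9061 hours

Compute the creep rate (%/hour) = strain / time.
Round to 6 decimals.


Creep rate = 0.84 / 9061
= 0.000093 %/h

0.000093


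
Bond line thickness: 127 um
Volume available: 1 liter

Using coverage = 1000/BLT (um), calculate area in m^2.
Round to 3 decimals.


1 L = 1e6 mm^3, thickness = 127 um = 0.127 mm
Area = 1e6 / 0.127 mm^2 = (1e6 / 0.127) / 1e6 m^2 = 1000 / 127 m^2
= 7.874 m^2

7.874


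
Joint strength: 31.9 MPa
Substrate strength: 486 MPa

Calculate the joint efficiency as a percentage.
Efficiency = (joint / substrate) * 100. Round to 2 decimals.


Efficiency = (31.9 / 486) * 100 = 6.56%

6.56


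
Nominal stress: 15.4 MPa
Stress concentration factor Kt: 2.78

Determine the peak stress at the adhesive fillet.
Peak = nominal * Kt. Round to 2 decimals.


Peak stress = 15.4 * 2.78
= 42.81 MPa

42.81


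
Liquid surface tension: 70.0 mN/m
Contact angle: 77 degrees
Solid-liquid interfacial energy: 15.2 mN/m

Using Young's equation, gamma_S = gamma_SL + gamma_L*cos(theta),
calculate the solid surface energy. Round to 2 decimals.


gamma_S = 15.2 + 70.0 * cos(77)
= 30.95 mN/m

30.95


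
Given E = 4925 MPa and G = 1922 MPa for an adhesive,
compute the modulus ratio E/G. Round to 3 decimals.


E/G ratio = 4925 / 1922 = 2.562

2.562


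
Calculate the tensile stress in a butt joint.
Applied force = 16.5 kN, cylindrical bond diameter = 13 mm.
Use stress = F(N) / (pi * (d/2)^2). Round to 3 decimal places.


A = pi * 6.5^2 = 132.7323 mm^2
sigma = 16500.0 / 132.7323 = 124.310 MPa

124.310


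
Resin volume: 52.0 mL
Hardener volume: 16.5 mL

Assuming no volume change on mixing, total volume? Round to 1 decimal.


V_total = 52.0 + 16.5 = 68.5 mL

68.5


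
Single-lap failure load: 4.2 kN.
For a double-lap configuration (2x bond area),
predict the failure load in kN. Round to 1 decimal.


Failure load = 4.2 * 2 = 8.4 kN

8.4


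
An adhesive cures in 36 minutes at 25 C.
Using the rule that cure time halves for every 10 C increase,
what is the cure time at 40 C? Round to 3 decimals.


Factor = 2^((40 - 25) / 10) = 2.8284
Cure time = 36 / 2.8284
= 12.728 minutes

12.728


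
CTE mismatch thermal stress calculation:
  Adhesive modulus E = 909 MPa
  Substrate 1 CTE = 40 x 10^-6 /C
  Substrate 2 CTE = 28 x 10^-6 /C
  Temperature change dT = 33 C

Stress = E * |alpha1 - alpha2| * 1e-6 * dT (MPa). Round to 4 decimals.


delta_alpha = |40 - 28| = 12 x 10^-6/C
Stress = 909 * 12e-6 * 33
= 0.3600 MPa

0.3600


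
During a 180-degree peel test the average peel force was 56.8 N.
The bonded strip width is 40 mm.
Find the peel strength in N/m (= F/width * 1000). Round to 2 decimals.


Peel strength = F/width * 1000
= 56.8 / 40 * 1000
= 1420.00 N/m

1420.00


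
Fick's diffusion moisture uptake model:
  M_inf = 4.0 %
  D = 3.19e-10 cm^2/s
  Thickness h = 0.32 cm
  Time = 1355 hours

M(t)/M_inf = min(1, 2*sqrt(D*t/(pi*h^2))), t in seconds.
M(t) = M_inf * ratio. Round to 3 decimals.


t_sec = 1355 * 3600 = 4878000
ratio = 2*sqrt(3.19e-10*4878000/(pi*0.32^2))
= min(1, 0.139098)
= 0.139098
M(t) = 4.0 * 0.139098 = 0.556 %

0.556


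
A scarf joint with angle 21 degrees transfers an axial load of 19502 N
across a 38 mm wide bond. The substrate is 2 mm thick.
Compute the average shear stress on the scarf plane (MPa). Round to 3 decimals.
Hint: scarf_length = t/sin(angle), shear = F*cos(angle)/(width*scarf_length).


scarf_length = 2 / sin(21 deg) = 5.5809 mm
cos(21 deg) = 0.933580
shear stress = 19502 * 0.933580 / (38 * 5.5809)
= 85.851 MPa

85.851


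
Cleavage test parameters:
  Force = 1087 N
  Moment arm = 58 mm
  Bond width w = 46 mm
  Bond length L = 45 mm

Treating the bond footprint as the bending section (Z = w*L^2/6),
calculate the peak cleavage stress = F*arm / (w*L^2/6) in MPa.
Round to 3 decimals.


M = 1087 * 58 = 63046 N*mm
Z = 46 * 45^2 / 6 = 93150 / 6 mm^3
sigma = M / Z = 6 * 63046 / 93150 = 378276 / 93150
= 4.061 MPa

4.061


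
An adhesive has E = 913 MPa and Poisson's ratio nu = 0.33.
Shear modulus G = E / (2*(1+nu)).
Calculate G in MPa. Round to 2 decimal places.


G = 913 / (2*(1+0.33))
= 913 / 2.66
= 343.23 MPa

343.23


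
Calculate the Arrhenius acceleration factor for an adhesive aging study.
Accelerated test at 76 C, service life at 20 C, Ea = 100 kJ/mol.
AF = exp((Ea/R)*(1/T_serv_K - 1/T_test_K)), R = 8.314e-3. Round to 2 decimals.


T_test = 349.15 K, T_serv = 293.15 K
Ea/R = 100 / 0.008314 = 12027.90
AF = exp(12027.90 * (1/293.15 - 1/349.15))
= 721.09

721.09


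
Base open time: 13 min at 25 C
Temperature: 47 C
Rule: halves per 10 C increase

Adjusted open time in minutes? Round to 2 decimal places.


Acceleration = 2^((47-25)/10) = 4.5948
Open time = 13 / 4.5948 = 2.83 min

2.83


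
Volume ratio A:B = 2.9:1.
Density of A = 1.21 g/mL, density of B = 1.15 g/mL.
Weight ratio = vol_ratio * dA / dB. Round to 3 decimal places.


Wt ratio = 2.9 * 1.21 / 1.15
= 3.051

3.051


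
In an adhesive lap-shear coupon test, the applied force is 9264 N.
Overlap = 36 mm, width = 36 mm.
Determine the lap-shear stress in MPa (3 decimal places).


stress = F / (overlap * width)
= 9264 / (36 * 36)
= 7.148 MPa

7.148


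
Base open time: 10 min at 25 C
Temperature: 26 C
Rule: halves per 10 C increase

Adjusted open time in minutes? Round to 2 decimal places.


Acceleration = 2^((26-25)/10) = 1.0718
Open time = 10 / 1.0718 = 9.33 min

9.33
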